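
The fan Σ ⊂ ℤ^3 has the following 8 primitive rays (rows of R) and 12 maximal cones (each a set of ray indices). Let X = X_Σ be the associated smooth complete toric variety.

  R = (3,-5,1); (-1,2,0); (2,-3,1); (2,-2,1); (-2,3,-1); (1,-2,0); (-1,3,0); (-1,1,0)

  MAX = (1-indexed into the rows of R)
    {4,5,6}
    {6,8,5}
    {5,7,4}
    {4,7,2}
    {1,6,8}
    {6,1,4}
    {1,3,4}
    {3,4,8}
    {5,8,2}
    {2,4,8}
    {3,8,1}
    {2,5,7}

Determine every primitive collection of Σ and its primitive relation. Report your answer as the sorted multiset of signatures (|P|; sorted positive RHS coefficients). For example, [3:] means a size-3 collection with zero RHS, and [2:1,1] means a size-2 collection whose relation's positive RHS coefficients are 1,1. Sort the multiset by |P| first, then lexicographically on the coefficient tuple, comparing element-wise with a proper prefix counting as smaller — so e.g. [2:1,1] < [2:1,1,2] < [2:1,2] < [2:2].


Minimal non-faces — 14 found among 8 rays, 12 max cones:

  • {2,6}:  v_{2} + v_{6} = 0  ⇒ sig = [2:]
  • {3,5}:  v_{3} + v_{5} = 0  ⇒ sig = [2:]
  • {1,2}:  v_{1} + v_{2} = v_{3}  ⇒ sig = [2:1]
  • {1,5}:  v_{1} + v_{5} = v_{6}  ⇒ sig = [2:1]
  • {1,7}:  v_{1} + v_{7} = v_{4}  ⇒ sig = [2:1]
  • {3,6}:  v_{3} + v_{6} = v_{1}  ⇒ sig = [2:1]
  • {2,3}:  v_{2} + v_{3} = v_{4} + v_{8}  ⇒ sig = [2:1,1]
  • {3,7}:  v_{3} + v_{7} = v_{2} + v_{4}  ⇒ sig = [2:1,1]
  • {6,7}:  v_{6} + v_{7} = v_{4} + v_{5}  ⇒ sig = [2:1,1]
  • {7,8}:  v_{7} + v_{8} = 2·v_{2}  ⇒ sig = [2:2]
  • {2,4,5}:  v_{2} + v_{4} + v_{5} = v_{7}  ⇒ sig = [3:1]
  • {4,5,8}:  v_{4} + v_{5} + v_{8} = v_{2}  ⇒ sig = [3:1]
  • {4,6,8}:  v_{4} + v_{6} + v_{8} = v_{3}  ⇒ sig = [3:1]
  • {1,4,8}:  v_{1} + v_{4} + v_{8} = 2·v_{3}  ⇒ sig = [3:2]

Hence PRS(X_Σ) =
    |P|=2: 10 collections, coeffs (), (), (1), (1), (1), (1), (1,1), (1,1), (1,1), (2)
    |P|=3: 4 collections, coeffs (1), (1), (1), (2)


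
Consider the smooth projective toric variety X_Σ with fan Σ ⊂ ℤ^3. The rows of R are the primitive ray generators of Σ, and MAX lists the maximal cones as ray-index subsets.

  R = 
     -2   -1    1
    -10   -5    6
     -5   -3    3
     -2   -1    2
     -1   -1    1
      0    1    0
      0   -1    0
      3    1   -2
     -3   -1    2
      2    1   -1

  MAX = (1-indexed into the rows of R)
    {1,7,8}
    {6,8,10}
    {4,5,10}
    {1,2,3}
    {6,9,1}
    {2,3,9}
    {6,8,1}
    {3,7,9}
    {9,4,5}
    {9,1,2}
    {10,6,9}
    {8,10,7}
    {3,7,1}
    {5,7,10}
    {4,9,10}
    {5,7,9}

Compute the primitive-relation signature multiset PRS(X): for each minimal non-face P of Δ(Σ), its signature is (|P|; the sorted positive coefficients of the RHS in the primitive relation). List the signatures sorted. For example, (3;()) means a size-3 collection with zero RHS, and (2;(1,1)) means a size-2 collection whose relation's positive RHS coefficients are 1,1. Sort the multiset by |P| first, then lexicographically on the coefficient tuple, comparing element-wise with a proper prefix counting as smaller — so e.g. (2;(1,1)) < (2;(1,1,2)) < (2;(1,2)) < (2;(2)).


|primitive collections| = 25. Relations:

  • {1,10}:  v_{1} + v_{10} = 0  ⟹  sig = (2;())
  • {6,7}:  v_{6} + v_{7} = 0  ⟹  sig = (2;())
  • {8,9}:  v_{8} + v_{9} = 0  ⟹  sig = (2;())
  • {1,4}:  v_{1} + v_{4} = v_{5} + v_{9}  ⟹  sig = (2;(1,1))
  • {1,5}:  v_{1} + v_{5} = v_{7} + v_{9}  ⟹  sig = (2;(1,1))
  • {2,8}:  v_{2} + v_{8} = v_{1} + v_{3}  ⟹  sig = (2;(1,1))
  • {2,10}:  v_{2} + v_{10} = v_{3} + v_{9}  ⟹  sig = (2;(1,1))
  • {3,6}:  v_{3} + v_{6} = v_{1} + v_{9}  ⟹  sig = (2;(1,1))
  • {3,8}:  v_{3} + v_{8} = v_{1} + v_{7}  ⟹  sig = (2;(1,1))
  • {3,10}:  v_{3} + v_{10} = v_{7} + v_{9}  ⟹  sig = (2;(1,1))
  • {4,8}:  v_{4} + v_{8} = v_{5} + v_{10}  ⟹  sig = (2;(1,1))
  • {5,6}:  v_{5} + v_{6} = v_{9} + v_{10}  ⟹  sig = (2;(1,1))
  • {5,8}:  v_{5} + v_{8} = v_{7} + v_{10}  ⟹  sig = (2;(1,1))
  • {2,5}:  v_{2} + v_{5} = v_{3} + v_{7} + 2·v_{9}  ⟹  sig = (2;(1,1,2))
  • {3,4}:  v_{3} + v_{4} = v_{5} + v_{7} + 2·v_{9}  ⟹  sig = (2;(1,1,2))
  • {2,7}:  v_{2} + v_{7} = 2·v_{3}  ⟹  sig = (2;(2))
  • {4,7}:  v_{4} + v_{7} = 2·v_{5}  ⟹  sig = (2;(2))
  • {2,6}:  v_{2} + v_{6} = 2·v_{1} + 2·v_{9}  ⟹  sig = (2;(2,2))
  • {3,5}:  v_{3} + v_{5} = 2·v_{7} + 2·v_{9}  ⟹  sig = (2;(2,2))
  • {4,6}:  v_{4} + v_{6} = 2·v_{9} + 2·v_{10}  ⟹  sig = (2;(2,2))
  • {2,4}:  v_{2} + v_{4} = 2·v_{7} + 4·v_{9}  ⟹  sig = (2;(2,4))
  • {1,3,9}:  v_{1} + v_{3} + v_{9} = v_{2}  ⟹  sig = (3;(1))
  • {1,7,9}:  v_{1} + v_{7} + v_{9} = v_{3}  ⟹  sig = (3;(1))
  • {5,9,10}:  v_{5} + v_{9} + v_{10} = v_{4}  ⟹  sig = (3;(1))
  • {7,9,10}:  v_{7} + v_{9} + v_{10} = v_{5}  ⟹  sig = (3;(1))

so the primitive-relation signature multiset is
{ (2;()) ×3,  (2;(1,1)) ×10,  (2;(1,1,2)) ×2,  (2;(2)) ×2,  (2;(2,2)) ×3,  (2;(2,4)),  (3;(1)) ×4 }


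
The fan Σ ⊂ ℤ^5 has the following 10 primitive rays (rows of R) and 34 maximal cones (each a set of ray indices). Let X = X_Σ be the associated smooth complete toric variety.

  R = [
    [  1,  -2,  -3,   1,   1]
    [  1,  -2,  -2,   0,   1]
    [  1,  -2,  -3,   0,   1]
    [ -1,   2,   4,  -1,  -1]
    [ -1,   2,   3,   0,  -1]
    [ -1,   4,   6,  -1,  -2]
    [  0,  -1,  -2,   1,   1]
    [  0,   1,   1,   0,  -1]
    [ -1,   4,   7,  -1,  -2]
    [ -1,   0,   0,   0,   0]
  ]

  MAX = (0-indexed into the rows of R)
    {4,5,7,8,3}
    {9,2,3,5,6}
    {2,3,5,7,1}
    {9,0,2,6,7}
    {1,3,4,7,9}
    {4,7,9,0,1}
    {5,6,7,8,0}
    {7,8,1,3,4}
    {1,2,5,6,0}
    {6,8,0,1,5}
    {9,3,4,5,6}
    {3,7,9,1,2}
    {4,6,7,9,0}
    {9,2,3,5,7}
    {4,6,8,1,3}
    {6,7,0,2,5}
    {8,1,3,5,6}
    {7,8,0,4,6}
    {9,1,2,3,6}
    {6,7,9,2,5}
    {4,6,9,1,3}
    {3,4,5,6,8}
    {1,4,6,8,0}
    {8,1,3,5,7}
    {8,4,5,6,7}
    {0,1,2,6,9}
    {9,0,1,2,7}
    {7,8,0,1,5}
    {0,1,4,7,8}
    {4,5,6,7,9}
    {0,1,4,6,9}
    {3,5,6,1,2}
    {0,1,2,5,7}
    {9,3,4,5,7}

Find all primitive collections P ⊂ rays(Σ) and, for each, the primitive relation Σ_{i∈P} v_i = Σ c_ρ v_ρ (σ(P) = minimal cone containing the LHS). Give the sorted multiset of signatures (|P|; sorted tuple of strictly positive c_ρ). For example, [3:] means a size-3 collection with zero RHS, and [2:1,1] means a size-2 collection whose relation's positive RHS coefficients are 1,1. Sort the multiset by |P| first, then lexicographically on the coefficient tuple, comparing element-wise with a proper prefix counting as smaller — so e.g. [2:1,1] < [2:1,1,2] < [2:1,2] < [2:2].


Δ(Σ) — 10 vertices, 10 min non-faces:

  P={2,4}:  v_{2} + v_{4} = 0 — sig = [2:]
  P={0,3}:  v_{0} + v_{3} = v_{1} + v_{4} — sig = [2:1,1]
  P={2,8}:  v_{2} + v_{8} = v_{1} + v_{5} — sig = [2:1,1]
  P={8,9}:  v_{8} + v_{9} = v_{3} + v_{4} — sig = [2:1,1]
  P={0,5,9}:  v_{0} + v_{5} + v_{9} = v_{4} — sig = [3:1]
  P={1,4,5}:  v_{1} + v_{4} + v_{5} = v_{8} — sig = [3:1]
  P={1,5,9}:  v_{1} + v_{5} + v_{9} = v_{3} — sig = [3:1]
  P={1,6,7}:  v_{1} + v_{6} + v_{7} = v_{0} — sig = [3:1]
  P={3,6,7}:  v_{3} + v_{6} + v_{7} = v_{4} — sig = [3:1]
  P={0,4,5}:  v_{0} + v_{4} + v_{5} = v_{6} + v_{7} + v_{8} — sig = [3:1,1,1]

Hence PRS(X_Σ) =
    [2:]
    [2:1,1]
    [2:1,1]
    [2:1,1]
    [3:1]
    [3:1]
    [3:1]
    [3:1]
    [3:1]
    [3:1,1,1]


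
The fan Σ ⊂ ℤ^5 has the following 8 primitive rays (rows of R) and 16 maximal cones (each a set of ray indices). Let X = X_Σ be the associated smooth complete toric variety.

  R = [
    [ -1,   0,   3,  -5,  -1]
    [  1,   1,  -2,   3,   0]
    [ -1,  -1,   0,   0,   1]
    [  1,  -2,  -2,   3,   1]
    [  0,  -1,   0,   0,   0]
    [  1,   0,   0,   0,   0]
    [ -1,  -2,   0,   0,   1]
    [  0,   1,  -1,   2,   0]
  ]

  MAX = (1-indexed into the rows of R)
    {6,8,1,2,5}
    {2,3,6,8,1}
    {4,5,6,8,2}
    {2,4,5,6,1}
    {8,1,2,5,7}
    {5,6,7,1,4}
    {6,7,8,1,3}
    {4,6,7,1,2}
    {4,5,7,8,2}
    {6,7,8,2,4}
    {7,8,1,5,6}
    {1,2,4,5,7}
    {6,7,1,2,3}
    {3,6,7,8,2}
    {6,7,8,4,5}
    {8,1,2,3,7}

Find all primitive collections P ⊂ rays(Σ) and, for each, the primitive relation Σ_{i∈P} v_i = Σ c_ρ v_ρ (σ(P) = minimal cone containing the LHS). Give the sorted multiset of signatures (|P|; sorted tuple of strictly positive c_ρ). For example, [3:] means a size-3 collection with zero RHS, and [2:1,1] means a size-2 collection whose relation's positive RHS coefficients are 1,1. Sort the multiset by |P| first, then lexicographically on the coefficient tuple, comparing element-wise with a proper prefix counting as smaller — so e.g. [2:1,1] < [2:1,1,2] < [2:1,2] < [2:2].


The 5 primitive collections of Σ (r=8, n=5):

  P={3,5}:  v_{3} + v_{5} = v_{7} ; sig = [2:1]
  P={3,4}:  v_{3} + v_{4} = v_{2} + v_{6} + 2·v_{7} ; sig = [2:1,1,2]
  P={1,4,8}:  v_{1} + v_{4} + v_{8} = v_{5} ; sig = [3:1]
  P={2,5,6,7}:  v_{2} + v_{5} + v_{6} + v_{7} = v_{4} ; sig = [4:1]
  P={1,2,6,7,8}:  v_{1} + v_{2} + v_{6} + v_{7} + v_{8} = 0 ; sig = [5:]

Signatures (|P|; sorted positive RHS coefficients), sorted:
[[2:1], [2:1,1,2], [3:1], [4:1], [5:]]


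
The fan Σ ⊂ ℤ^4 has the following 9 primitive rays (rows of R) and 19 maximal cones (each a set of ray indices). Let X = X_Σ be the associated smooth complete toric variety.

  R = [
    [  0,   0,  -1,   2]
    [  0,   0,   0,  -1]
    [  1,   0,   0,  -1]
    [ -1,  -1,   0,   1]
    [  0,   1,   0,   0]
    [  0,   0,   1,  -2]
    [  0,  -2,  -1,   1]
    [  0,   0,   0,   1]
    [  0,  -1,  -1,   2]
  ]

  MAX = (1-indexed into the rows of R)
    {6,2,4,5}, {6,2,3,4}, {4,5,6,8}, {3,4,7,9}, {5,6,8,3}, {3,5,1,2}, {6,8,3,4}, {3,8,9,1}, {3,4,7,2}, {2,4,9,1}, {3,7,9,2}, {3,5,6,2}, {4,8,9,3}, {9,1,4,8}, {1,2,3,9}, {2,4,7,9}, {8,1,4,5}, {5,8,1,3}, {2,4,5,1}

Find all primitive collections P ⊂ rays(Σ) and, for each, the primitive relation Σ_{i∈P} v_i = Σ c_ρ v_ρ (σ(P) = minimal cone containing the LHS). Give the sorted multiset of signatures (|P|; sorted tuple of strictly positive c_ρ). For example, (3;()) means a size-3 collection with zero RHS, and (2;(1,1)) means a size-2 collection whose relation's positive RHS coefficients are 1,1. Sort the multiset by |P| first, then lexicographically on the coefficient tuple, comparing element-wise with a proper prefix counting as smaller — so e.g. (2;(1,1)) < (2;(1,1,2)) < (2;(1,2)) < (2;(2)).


The 11 primitive collections of Σ (r=9, n=4):

  • {1,6}:  v_{1} + v_{6} = 0  so sig = (2;())
  • {2,8}:  v_{2} + v_{8} = 0  so sig = (2;())
  • {5,9}:  v_{5} + v_{9} = v_{1}  so sig = (2;(1))
  • {5,7}:  v_{5} + v_{7} = v_{2} + v_{9}  so sig = (2;(1,1))
  • {6,9}:  v_{6} + v_{9} = v_{3} + v_{4}  so sig = (2;(1,1))
  • {7,8}:  v_{7} + v_{8} = v_{3} + v_{4} + v_{9}  so sig = (2;(1,1,1))
  • {1,7}:  v_{1} + v_{7} = v_{2} + 2·v_{9}  so sig = (2;(1,2))
  • {6,7}:  v_{6} + v_{7} = v_{2} + 2·v_{3} + 2·v_{4}  so sig = (2;(1,2,2))
  • {3,4,5}:  v_{3} + v_{4} + v_{5} = 0  so sig = (3;())
  • {1,3,4}:  v_{1} + v_{3} + v_{4} = v_{9}  so sig = (3;(1))
  • {2,3,4,9}:  v_{2} + v_{3} + v_{4} + v_{9} = v_{7}  so sig = (4;(1))

Hence PRS(X_Σ) =
    (2;())
    (2;())
    (2;(1))
    (2;(1,1))
    (2;(1,1))
    (2;(1,1,1))
    (2;(1,2))
    (2;(1,2,2))
    (3;())
    (3;(1))
    (4;(1))


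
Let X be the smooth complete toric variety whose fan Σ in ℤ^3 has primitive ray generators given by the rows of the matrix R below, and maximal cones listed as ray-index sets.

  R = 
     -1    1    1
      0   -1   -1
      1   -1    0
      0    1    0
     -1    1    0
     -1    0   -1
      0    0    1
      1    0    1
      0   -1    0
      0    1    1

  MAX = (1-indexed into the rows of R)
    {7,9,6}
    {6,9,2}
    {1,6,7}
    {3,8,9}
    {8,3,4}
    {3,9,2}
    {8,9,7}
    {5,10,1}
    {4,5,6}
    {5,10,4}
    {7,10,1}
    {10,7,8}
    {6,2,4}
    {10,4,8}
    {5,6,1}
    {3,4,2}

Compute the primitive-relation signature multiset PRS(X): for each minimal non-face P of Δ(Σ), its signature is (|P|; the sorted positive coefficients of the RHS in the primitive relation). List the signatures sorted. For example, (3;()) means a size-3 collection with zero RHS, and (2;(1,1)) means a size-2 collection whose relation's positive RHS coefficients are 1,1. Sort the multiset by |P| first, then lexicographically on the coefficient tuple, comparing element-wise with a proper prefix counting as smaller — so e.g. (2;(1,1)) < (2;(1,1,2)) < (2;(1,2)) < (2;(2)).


|primitive collections| = 21. Relations:

  P={2,10}:  v_{2} + v_{10} = 0  ⇒ sig = (2;())
  P={3,5}:  v_{3} + v_{5} = 0  ⇒ sig = (2;())
  P={4,9}:  v_{4} + v_{9} = 0  ⇒ sig = (2;())
  P={6,8}:  v_{6} + v_{8} = 0  ⇒ sig = (2;())
  P={1,3}:  v_{1} + v_{3} = v_{7}  ⇒ sig = (2;(1))
  P={2,5}:  v_{2} + v_{5} = v_{6}  ⇒ sig = (2;(1))
  P={2,7}:  v_{2} + v_{7} = v_{9}  ⇒ sig = (2;(1))
  P={2,8}:  v_{2} + v_{8} = v_{3}  ⇒ sig = (2;(1))
  P={3,6}:  v_{3} + v_{6} = v_{2}  ⇒ sig = (2;(1))
  P={3,10}:  v_{3} + v_{10} = v_{8}  ⇒ sig = (2;(1))
  P={4,7}:  v_{4} + v_{7} = v_{10}  ⇒ sig = (2;(1))
  P={5,7}:  v_{5} + v_{7} = v_{1}  ⇒ sig = (2;(1))
  P={5,8}:  v_{5} + v_{8} = v_{10}  ⇒ sig = (2;(1))
  P={6,10}:  v_{6} + v_{10} = v_{5}  ⇒ sig = (2;(1))
  P={9,10}:  v_{9} + v_{10} = v_{7}  ⇒ sig = (2;(1))
  P={1,2}:  v_{1} + v_{2} = v_{6} + v_{7}  ⇒ sig = (2;(1,1))
  P={1,4}:  v_{1} + v_{4} = v_{5} + v_{10}  ⇒ sig = (2;(1,1))
  P={1,8}:  v_{1} + v_{8} = v_{7} + v_{10}  ⇒ sig = (2;(1,1))
  P={3,7}:  v_{3} + v_{7} = v_{8} + v_{9}  ⇒ sig = (2;(1,1))
  P={5,9}:  v_{5} + v_{9} = v_{6} + v_{7}  ⇒ sig = (2;(1,1))
  P={1,9}:  v_{1} + v_{9} = v_{6} + 2·v_{7}  ⇒ sig = (2;(1,2))

Sorted signature multiset PRS(X):
[(2;()), (2;()), (2;()), (2;()), (2;(1)), (2;(1)), (2;(1)), (2;(1)), (2;(1)), (2;(1)), (2;(1)), (2;(1)), (2;(1)), (2;(1)), (2;(1)), (2;(1,1)), (2;(1,1)), (2;(1,1)), (2;(1,1)), (2;(1,1)), (2;(1,2))]


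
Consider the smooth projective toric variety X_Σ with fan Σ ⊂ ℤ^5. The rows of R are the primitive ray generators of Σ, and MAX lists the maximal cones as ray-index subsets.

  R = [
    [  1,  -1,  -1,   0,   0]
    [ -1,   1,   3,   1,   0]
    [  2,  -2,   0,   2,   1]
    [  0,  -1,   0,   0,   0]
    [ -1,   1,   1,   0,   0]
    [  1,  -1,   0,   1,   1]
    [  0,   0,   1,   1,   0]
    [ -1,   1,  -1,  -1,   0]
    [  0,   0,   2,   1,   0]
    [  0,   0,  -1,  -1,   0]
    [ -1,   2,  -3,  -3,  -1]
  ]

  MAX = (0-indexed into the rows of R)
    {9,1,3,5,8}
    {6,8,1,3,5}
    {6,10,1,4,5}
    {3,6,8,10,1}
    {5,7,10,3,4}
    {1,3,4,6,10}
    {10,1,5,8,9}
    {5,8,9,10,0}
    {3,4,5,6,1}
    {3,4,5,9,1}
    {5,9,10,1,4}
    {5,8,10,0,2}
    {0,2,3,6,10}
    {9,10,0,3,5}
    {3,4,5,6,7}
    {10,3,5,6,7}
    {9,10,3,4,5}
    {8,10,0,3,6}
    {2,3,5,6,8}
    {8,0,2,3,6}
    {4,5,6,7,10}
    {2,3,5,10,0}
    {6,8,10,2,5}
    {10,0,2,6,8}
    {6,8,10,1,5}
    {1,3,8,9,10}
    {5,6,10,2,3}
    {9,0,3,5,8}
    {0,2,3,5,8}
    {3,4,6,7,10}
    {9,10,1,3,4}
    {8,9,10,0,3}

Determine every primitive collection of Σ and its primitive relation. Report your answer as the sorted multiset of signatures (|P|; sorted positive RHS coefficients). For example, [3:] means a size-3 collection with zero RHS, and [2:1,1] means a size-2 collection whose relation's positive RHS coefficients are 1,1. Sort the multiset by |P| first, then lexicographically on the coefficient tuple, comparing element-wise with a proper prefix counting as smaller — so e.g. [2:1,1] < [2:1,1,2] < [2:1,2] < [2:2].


|primitive collections| = 17. Relations:

  P={0,4}:  v_{0} + v_{4} = 0  ⇒ sig = [2:]
  P={6,9}:  v_{6} + v_{9} = 0  ⇒ sig = [2:]
  P={0,1}:  v_{0} + v_{1} = v_{8}  ⇒ sig = [2:1]
  P={4,8}:  v_{4} + v_{8} = v_{1}  ⇒ sig = [2:1]
  P={7,8}:  v_{7} + v_{8} = v_{4}  ⇒ sig = [2:1]
  P={2,4}:  v_{2} + v_{4} = v_{5} + v_{6}  ⇒ sig = [2:1,1]
  P={2,9}:  v_{2} + v_{9} = v_{0} + v_{5}  ⇒ sig = [2:1,1]
  P={1,2}:  v_{1} + v_{2} = v_{5} + v_{6} + v_{8}  ⇒ sig = [2:1,1,1]
  P={0,7}:  v_{0} + v_{7} = v_{3} + v_{5} + v_{6} + v_{10}  ⇒ sig = [2:1,1,1,1]
  P={7,9}:  v_{7} + v_{9} = v_{3} + v_{4} + v_{5} + v_{10}  ⇒ sig = [2:1,1,1,1]
  P={2,7}:  v_{2} + v_{7} = v_{3} + 2·v_{5} + 2·v_{6} + v_{10}  ⇒ sig = [2:1,1,2,2]
  P={1,7}:  v_{1} + v_{7} = 2·v_{4}  ⇒ sig = [2:2]
  P={0,5,6}:  v_{0} + v_{5} + v_{6} = v_{2}  ⇒ sig = [3:1]
  P={2,3,8,10}:  v_{2} + v_{3} + v_{8} + v_{10} = v_{0}  ⇒ sig = [4:1]
  P={3,5,8,10}:  v_{3} + v_{5} + v_{8} + v_{10} = v_{9}  ⇒ sig = [4:1]
  P={1,3,5,10}:  v_{1} + v_{3} + v_{5} + v_{10} = v_{4} + v_{9}  ⇒ sig = [4:1,1]
  P={3,4,5,6,10}:  v_{3} + v_{4} + v_{5} + v_{6} + v_{10} = v_{7}  ⇒ sig = [5:1]

Hence PRS(X_Σ) =
[[2:], [2:], [2:1], [2:1], [2:1], [2:1,1], [2:1,1], [2:1,1,1], [2:1,1,1,1], [2:1,1,1,1], [2:1,1,2,2], [2:2], [3:1], [4:1], [4:1], [4:1,1], [5:1]]


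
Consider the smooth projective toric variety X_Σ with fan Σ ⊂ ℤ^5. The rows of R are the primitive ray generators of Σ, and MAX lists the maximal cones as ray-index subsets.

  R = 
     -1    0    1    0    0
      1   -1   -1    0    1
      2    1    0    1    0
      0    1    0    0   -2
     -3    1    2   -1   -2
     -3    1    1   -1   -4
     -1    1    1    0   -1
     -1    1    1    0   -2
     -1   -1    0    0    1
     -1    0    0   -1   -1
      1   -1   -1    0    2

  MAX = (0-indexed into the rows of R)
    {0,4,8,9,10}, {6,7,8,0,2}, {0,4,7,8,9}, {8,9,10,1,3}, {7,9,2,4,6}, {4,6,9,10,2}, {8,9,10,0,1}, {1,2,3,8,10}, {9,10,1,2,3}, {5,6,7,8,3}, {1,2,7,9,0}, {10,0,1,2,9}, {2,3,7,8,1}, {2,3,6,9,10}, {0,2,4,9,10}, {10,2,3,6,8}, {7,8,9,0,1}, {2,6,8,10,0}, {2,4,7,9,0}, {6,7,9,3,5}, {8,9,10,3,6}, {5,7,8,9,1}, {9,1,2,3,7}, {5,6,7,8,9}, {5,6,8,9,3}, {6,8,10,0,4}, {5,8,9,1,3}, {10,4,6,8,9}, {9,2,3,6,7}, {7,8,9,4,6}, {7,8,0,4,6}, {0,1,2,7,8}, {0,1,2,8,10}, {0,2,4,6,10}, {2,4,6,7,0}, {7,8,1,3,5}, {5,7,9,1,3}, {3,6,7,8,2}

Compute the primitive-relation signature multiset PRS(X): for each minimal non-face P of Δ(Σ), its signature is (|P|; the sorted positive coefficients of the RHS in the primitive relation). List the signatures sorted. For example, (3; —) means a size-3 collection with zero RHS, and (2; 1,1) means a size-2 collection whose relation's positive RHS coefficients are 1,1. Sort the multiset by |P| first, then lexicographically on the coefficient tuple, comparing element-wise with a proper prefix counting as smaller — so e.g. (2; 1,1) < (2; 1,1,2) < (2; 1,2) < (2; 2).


Primitive collections (13):

  {1,6}:  v_{1} + v_{6} = 0  →  sig = (2; —)
  {7,10}:  v_{7} + v_{10} = 0  →  sig = (2; —)
  {0,3}:  v_{0} + v_{3} = v_{7}  →  sig = (2; 1)
  {1,4}:  v_{1} + v_{4} = v_{0} + v_{9}  →  sig = (2; 1,1)
  {2,5}:  v_{2} + v_{5} = v_{3} + v_{7}  →  sig = (2; 1,1)
  {3,4}:  v_{3} + v_{4} = v_{6} + v_{7} + v_{9}  →  sig = (2; 1,1,1)
  {5,10}:  v_{5} + v_{10} = v_{3} + v_{8} + v_{9}  →  sig = (2; 1,1,1)
  {0,5}:  v_{0} + v_{5} = 2·v_{7} + v_{8} + v_{9}  →  sig = (2; 1,1,2)
  {4,5}:  v_{4} + v_{5} = v_{6} + 2·v_{7} + v_{8} + 2·v_{9}  →  sig = (2; 1,1,2,2)
  {2,8,9}:  v_{2} + v_{8} + v_{9} = 0  →  sig = (3; —)
  {0,6,9}:  v_{0} + v_{6} + v_{9} = v_{4}  →  sig = (3; 1)
  {2,4,8}:  v_{2} + v_{4} + v_{8} = v_{0} + v_{6}  →  sig = (3; 1,1)
  {3,7,8,9}:  v_{3} + v_{7} + v_{8} + v_{9} = v_{5}  →  sig = (4; 1)

so the primitive-relation signature multiset is
[(2; —), (2; —), (2; 1), (2; 1,1), (2; 1,1), (2; 1,1,1), (2; 1,1,1), (2; 1,1,2), (2; 1,1,2,2), (3; —), (3; 1), (3; 1,1), (4; 1)]


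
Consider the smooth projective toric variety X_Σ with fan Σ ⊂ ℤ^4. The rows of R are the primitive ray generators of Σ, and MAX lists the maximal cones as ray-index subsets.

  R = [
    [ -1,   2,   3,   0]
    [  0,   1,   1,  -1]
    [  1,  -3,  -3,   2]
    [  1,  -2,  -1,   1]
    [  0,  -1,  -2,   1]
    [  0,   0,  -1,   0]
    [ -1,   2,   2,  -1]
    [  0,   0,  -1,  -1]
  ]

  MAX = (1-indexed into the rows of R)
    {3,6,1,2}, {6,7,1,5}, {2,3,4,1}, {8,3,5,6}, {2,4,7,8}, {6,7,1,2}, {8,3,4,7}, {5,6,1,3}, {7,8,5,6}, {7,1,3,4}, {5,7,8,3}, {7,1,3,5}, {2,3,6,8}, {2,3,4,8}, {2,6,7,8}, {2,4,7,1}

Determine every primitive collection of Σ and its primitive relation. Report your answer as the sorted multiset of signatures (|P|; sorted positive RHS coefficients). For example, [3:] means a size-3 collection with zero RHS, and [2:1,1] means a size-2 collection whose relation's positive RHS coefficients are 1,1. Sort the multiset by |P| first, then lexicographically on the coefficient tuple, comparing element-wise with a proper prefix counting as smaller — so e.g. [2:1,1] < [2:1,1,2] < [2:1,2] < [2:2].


The 6 primitive collections of Σ (r=8, n=4):

  P={1,8}:  v_{1} + v_{8} = v_{7}  ⟹  sig = [2:1]
  P={2,5}:  v_{2} + v_{5} = v_{6}  ⟹  sig = [2:1]
  P={4,5}:  v_{4} + v_{5} = v_{3}  ⟹  sig = [2:1]
  P={4,6}:  v_{4} + v_{6} = v_{2} + v_{3}  ⟹  sig = [2:1,1]
  P={2,3,7}:  v_{2} + v_{3} + v_{7} = 0  ⟹  sig = [3:]
  P={3,6,7}:  v_{3} + v_{6} + v_{7} = v_{5}  ⟹  sig = [3:1]

so the primitive-relation signature multiset is
[[2:1], [2:1], [2:1], [2:1,1], [3:], [3:1]]


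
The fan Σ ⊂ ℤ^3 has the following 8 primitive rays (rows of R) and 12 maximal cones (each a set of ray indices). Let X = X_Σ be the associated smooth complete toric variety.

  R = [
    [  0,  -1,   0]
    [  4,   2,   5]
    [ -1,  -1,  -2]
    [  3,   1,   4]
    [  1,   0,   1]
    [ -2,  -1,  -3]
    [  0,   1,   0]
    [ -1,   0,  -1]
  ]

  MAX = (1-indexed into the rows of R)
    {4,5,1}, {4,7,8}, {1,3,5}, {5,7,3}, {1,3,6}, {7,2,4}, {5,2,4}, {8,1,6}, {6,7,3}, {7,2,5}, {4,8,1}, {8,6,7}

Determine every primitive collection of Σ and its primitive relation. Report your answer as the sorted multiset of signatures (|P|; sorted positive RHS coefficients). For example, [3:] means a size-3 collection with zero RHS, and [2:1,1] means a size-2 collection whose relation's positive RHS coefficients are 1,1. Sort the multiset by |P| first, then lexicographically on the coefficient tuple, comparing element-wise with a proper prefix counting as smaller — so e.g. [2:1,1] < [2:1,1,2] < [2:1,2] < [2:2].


|primitive collections| = 11. Relations:

  P = {1,7}:  v_{1} + v_{7} = 0 ; sig = [2:]
  P = {5,8}:  v_{5} + v_{8} = 0 ; sig = [2:]
  P = {3,8}:  v_{3} + v_{8} = v_{6} ; sig = [2:1]
  P = {4,6}:  v_{4} + v_{6} = v_{5} ; sig = [2:1]
  P = {5,6}:  v_{5} + v_{6} = v_{3} ; sig = [2:1]
  P = {1,2}:  v_{1} + v_{2} = v_{4} + v_{5} ; sig = [2:1,1]
  P = {2,8}:  v_{2} + v_{8} = v_{4} + v_{7} ; sig = [2:1,1]
  P = {2,6}:  v_{2} + v_{6} = 2·v_{5} + v_{7} ; sig = [2:1,2]
  P = {2,3}:  v_{2} + v_{3} = 3·v_{5} + v_{7} ; sig = [2:1,3]
  P = {3,4}:  v_{3} + v_{4} = 2·v_{5} ; sig = [2:2]
  P = {4,5,7}:  v_{4} + v_{5} + v_{7} = v_{2} ; sig = [3:1]

so the primitive-relation signature multiset is
[[2:], [2:], [2:1], [2:1], [2:1], [2:1,1], [2:1,1], [2:1,2], [2:1,3], [2:2], [3:1]]


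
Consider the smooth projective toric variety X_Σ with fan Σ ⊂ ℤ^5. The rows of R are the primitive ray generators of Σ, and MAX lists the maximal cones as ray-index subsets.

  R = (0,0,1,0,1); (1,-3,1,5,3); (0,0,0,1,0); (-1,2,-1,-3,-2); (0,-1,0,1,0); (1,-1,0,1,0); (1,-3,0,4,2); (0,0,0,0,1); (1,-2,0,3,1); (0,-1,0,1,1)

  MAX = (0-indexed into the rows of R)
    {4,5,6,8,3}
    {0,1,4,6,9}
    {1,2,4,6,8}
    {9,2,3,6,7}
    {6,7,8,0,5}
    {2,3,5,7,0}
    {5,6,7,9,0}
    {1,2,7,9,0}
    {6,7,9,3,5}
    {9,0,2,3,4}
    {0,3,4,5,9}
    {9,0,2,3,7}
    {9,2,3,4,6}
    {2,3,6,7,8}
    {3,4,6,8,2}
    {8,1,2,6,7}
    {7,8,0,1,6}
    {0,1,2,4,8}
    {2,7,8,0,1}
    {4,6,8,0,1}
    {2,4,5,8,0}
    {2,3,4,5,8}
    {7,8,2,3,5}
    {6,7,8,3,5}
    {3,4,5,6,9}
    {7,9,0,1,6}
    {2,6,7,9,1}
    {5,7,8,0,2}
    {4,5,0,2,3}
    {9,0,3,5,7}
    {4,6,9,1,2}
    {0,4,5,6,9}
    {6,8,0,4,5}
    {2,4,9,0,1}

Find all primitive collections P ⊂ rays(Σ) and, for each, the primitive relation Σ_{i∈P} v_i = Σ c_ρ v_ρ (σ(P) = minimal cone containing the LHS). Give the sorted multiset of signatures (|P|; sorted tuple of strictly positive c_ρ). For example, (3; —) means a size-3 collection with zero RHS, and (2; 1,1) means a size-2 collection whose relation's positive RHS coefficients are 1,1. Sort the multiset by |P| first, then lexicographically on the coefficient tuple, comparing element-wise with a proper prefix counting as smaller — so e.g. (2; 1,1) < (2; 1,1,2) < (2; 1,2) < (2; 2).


9 collections generate NE(X_Σ); each relation:

  • {4,7}:  v_{4} + v_{7} = v_{9}  ⟹  sig = (2; 1)
  • {8,9}:  v_{8} + v_{9} = v_{6}  ⟹  sig = (2; 1)
  • {1,3}:  v_{1} + v_{3} = v_{2} + v_{9}  ⟹  sig = (2; 1,1)
  • {1,5}:  v_{1} + v_{5} = v_{0} + 2·v_{8}  ⟹  sig = (2; 1,2)
  • {0,3,8}:  v_{0} + v_{3} + v_{8} = 0  ⟹  sig = (3; —)
  • {0,2,6}:  v_{0} + v_{2} + v_{6} = v_{1}  ⟹  sig = (3; 1)
  • {0,3,6}:  v_{0} + v_{3} + v_{6} = v_{9}  ⟹  sig = (3; 1)
  • {2,5,9}:  v_{2} + v_{5} + v_{9} = v_{8}  ⟹  sig = (3; 1)
  • {2,5,6}:  v_{2} + v_{5} + v_{6} = 2·v_{8}  ⟹  sig = (3; 2)

so the primitive-relation signature multiset is
    |P|=2: 4 collections, coeffs (1), (1), (1,1), (1,2)
    |P|=3: 5 collections, coeffs (), (1), (1), (1), (2)


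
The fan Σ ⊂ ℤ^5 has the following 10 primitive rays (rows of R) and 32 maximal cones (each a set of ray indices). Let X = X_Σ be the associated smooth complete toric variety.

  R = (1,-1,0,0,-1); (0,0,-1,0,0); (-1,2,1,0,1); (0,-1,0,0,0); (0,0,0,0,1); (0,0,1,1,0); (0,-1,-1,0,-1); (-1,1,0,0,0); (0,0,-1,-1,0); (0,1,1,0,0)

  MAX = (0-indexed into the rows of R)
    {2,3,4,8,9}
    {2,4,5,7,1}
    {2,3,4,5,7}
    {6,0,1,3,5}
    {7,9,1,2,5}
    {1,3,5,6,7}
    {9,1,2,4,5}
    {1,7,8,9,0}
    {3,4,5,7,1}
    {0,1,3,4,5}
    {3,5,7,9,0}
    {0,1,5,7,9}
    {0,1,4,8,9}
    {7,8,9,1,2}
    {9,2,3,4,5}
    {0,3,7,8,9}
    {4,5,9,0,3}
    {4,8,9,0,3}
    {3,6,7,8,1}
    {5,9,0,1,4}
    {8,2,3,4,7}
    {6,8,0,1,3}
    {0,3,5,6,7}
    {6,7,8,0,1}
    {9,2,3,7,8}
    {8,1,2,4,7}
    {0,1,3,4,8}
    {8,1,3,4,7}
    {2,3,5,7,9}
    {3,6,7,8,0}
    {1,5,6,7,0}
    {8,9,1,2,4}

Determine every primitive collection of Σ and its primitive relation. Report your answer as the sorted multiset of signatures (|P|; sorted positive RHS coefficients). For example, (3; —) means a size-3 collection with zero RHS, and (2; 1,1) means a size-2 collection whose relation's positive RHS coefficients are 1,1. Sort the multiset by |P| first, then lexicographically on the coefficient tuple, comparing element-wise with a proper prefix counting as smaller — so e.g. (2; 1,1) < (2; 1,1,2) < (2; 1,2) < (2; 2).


Δ(Σ) — 10 vertices, 10 min non-faces:

  {5,8}:  v_{5} + v_{8} = 0 — sig = (2; —)
  {0,2}:  v_{0} + v_{2} = v_{9} — sig = (2; 1)
  {2,6}:  v_{2} + v_{6} = v_{7} — sig = (2; 1)
  {4,6}:  v_{4} + v_{6} = v_{1} + v_{3} — sig = (2; 1,1)
  {6,9}:  v_{6} + v_{9} = v_{0} + v_{7} — sig = (2; 1,1)
  {0,4,7}:  v_{0} + v_{4} + v_{7} = 0 — sig = (3; —)
  {1,3,9}:  v_{1} + v_{3} + v_{9} = 0 — sig = (3; —)
  {4,7,9}:  v_{4} + v_{7} + v_{9} = v_{2} — sig = (3; 1)
  {1,2,3}:  v_{1} + v_{2} + v_{3} = v_{4} + v_{7} — sig = (3; 1,1)
  {0,1,3,7}:  v_{0} + v_{1} + v_{3} + v_{7} = v_{6} — sig = (4; 1)

Sorted signature multiset PRS(X):
    |P|=2: 5 collections, coeffs (), (1), (1), (1,1), (1,1)
    |P|=3: 4 collections, coeffs (), (), (1), (1,1)
    |P|=4: 1 collection, coeffs (1)


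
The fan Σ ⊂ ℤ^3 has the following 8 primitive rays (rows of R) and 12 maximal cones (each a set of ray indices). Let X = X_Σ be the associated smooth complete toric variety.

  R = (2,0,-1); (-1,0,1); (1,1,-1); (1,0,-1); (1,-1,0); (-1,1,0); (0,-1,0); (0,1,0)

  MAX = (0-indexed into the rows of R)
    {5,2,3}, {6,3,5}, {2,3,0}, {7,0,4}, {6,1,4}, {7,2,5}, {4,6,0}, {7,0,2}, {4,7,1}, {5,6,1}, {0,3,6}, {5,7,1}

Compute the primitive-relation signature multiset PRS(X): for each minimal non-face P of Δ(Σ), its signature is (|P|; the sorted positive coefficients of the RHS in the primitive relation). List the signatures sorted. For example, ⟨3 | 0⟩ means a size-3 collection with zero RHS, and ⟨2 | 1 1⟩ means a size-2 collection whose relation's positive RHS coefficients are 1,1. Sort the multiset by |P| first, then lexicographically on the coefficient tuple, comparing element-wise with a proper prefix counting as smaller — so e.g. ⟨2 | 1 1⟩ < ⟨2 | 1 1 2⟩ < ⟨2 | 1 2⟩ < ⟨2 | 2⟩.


|primitive collections| = 10. Relations:

  P={1,3}:  v_{1} + v_{3} = 0  so sig = ⟨2 | 0⟩
  P={4,5}:  v_{4} + v_{5} = 0  so sig = ⟨2 | 0⟩
  P={6,7}:  v_{6} + v_{7} = 0  so sig = ⟨2 | 0⟩
  P={0,5}:  v_{0} + v_{5} = v_{2}  so sig = ⟨2 | 1⟩
  P={1,2}:  v_{1} + v_{2} = v_{7}  so sig = ⟨2 | 1⟩
  P={2,4}:  v_{2} + v_{4} = v_{0}  so sig = ⟨2 | 1⟩
  P={2,6}:  v_{2} + v_{6} = v_{3}  so sig = ⟨2 | 1⟩
  P={3,7}:  v_{3} + v_{7} = v_{2}  so sig = ⟨2 | 1⟩
  P={0,1}:  v_{0} + v_{1} = v_{4} + v_{7}  so sig = ⟨2 | 1 1⟩
  P={3,4}:  v_{3} + v_{4} = v_{0} + v_{6}  so sig = ⟨2 | 1 1⟩

Sorted signature multiset PRS(X):
    ⟨2 | 0⟩
    ⟨2 | 0⟩
    ⟨2 | 0⟩
    ⟨2 | 1⟩
    ⟨2 | 1⟩
    ⟨2 | 1⟩
    ⟨2 | 1⟩
    ⟨2 | 1⟩
    ⟨2 | 1 1⟩
    ⟨2 | 1 1⟩


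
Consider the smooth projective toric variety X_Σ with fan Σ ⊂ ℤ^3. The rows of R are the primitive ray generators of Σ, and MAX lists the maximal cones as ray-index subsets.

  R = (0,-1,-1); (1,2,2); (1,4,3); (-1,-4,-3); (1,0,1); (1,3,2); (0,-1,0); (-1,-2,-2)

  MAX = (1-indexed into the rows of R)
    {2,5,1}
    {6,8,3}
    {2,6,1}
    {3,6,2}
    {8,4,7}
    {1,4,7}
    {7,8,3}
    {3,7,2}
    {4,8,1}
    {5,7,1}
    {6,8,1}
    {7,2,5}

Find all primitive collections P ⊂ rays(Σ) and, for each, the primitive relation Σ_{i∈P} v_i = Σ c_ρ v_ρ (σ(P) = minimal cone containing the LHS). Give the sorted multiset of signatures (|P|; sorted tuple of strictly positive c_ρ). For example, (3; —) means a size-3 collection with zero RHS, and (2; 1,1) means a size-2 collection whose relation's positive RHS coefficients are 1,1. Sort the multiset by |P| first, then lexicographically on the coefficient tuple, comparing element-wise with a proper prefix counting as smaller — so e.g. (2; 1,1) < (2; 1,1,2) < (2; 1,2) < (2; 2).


12 minimal non-faces of Δ(Σ) (on 8 rays):

  P = {2,8}:  v_{2} + v_{8} = 0  ⇒ sig = (2; —)
  P = {3,4}:  v_{3} + v_{4} = 0  ⇒ sig = (2; —)
  P = {1,3}:  v_{1} + v_{3} = v_{6}  ⇒ sig = (2; 1)
  P = {4,6}:  v_{4} + v_{6} = v_{1}  ⇒ sig = (2; 1)
  P = {6,7}:  v_{6} + v_{7} = v_{2}  ⇒ sig = (2; 1)
  P = {2,4}:  v_{2} + v_{4} = v_{1} + v_{7}  ⇒ sig = (2; 1,1)
  P = {5,8}:  v_{5} + v_{8} = v_{1} + v_{7}  ⇒ sig = (2; 1,1)
  P = {5,6}:  v_{5} + v_{6} = v_{1} + 2·v_{2}  ⇒ sig = (2; 1,2)
  P = {3,5}:  v_{3} + v_{5} = 2·v_{2}  ⇒ sig = (2; 2)
  P = {4,5}:  v_{4} + v_{5} = 2·v_{1} + 2·v_{7}  ⇒ sig = (2; 2,2)
  P = {1,2,7}:  v_{1} + v_{2} + v_{7} = v_{5}  ⇒ sig = (3; 1)
  P = {1,7,8}:  v_{1} + v_{7} + v_{8} = v_{4}  ⇒ sig = (3; 1)

Hence PRS(X_Σ) =
[(2; —), (2; —), (2; 1), (2; 1), (2; 1), (2; 1,1), (2; 1,1), (2; 1,2), (2; 2), (2; 2,2), (3; 1), (3; 1)]


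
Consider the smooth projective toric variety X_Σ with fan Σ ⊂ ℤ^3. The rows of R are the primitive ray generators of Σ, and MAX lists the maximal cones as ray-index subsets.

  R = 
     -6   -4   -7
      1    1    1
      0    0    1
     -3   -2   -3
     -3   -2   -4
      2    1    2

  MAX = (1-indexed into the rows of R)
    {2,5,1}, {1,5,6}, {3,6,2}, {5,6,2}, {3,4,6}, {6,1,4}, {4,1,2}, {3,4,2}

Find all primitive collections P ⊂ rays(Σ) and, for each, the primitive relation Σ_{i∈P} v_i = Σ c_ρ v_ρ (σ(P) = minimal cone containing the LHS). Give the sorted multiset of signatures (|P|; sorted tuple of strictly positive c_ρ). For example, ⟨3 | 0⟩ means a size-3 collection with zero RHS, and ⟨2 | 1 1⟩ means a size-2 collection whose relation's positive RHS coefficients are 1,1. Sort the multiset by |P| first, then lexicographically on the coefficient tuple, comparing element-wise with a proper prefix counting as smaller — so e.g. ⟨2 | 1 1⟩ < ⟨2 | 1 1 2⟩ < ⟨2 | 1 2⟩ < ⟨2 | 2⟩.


5 minimal non-faces of Δ(Σ) (on 6 rays):

  P={3,5}:  v_{3} + v_{5} = v_{4}  so sig = ⟨2 | 1⟩
  P={4,5}:  v_{4} + v_{5} = v_{1}  so sig = ⟨2 | 1⟩
  P={1,3}:  v_{1} + v_{3} = 2·v_{4}  so sig = ⟨2 | 2⟩
  P={2,4,6}:  v_{2} + v_{4} + v_{6} = 0  so sig = ⟨3 | 0⟩
  P={1,2,6}:  v_{1} + v_{2} + v_{6} = v_{5}  so sig = ⟨3 | 1⟩

Signatures (|P|; sorted positive RHS coefficients), sorted:
{ ⟨2 | 1⟩ ×2,  ⟨2 | 2⟩,  ⟨3 | 0⟩,  ⟨3 | 1⟩ }


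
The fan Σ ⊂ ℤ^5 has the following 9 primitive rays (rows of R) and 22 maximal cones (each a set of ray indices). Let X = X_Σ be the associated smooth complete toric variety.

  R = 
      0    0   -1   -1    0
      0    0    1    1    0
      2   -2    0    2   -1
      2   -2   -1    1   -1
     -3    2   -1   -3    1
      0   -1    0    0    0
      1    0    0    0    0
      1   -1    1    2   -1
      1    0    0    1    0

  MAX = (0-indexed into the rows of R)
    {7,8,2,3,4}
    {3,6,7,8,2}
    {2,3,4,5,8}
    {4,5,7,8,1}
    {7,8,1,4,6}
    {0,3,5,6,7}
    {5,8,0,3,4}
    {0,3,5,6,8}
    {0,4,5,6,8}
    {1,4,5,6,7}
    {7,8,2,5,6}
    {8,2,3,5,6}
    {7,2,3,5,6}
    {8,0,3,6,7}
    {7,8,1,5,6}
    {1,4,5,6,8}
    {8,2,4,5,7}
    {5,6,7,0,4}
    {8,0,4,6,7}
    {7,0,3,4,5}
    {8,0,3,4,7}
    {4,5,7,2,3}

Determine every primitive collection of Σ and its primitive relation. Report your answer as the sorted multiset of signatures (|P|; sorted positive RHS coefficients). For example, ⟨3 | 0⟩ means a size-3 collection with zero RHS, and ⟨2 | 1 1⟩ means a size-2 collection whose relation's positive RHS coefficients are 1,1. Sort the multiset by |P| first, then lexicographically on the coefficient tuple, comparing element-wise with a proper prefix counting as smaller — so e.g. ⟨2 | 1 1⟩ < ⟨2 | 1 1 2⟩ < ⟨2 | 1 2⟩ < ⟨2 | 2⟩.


Minimal non-faces — 9 found among 9 rays, 22 max cones:

  P={0,1}:  v_{0} + v_{1} = 0  →  sig = ⟨2 | 0⟩
  P={0,2}:  v_{0} + v_{2} = v_{3}  →  sig = ⟨2 | 1⟩
  P={1,3}:  v_{1} + v_{3} = v_{2}  →  sig = ⟨2 | 1⟩
  P={1,2}:  v_{1} + v_{2} = v_{5} + v_{7} + v_{8}  →  sig = ⟨2 | 1 1 1⟩
  P={2,4,6}:  v_{2} + v_{4} + v_{6} = v_{0}  →  sig = ⟨3 | 1⟩
  P={3,4,6}:  v_{3} + v_{4} + v_{6} = 2·v_{0}  →  sig = ⟨3 | 2⟩
  P={0,5,7,8}:  v_{0} + v_{5} + v_{7} + v_{8} = v_{2}  →  sig = ⟨4 | 1⟩
  P={3,5,7,8}:  v_{3} + v_{5} + v_{7} + v_{8} = 2·v_{2}  →  sig = ⟨4 | 2⟩
  P={4,5,6,7,8}:  v_{4} + v_{5} + v_{6} + v_{7} + v_{8} = 0  →  sig = ⟨5 | 0⟩

so the primitive-relation signature multiset is
{ ⟨2 | 0⟩,  ⟨2 | 1⟩ ×2,  ⟨2 | 1 1 1⟩,  ⟨3 | 1⟩,  ⟨3 | 2⟩,  ⟨4 | 1⟩,  ⟨4 | 2⟩,  ⟨5 | 0⟩ }


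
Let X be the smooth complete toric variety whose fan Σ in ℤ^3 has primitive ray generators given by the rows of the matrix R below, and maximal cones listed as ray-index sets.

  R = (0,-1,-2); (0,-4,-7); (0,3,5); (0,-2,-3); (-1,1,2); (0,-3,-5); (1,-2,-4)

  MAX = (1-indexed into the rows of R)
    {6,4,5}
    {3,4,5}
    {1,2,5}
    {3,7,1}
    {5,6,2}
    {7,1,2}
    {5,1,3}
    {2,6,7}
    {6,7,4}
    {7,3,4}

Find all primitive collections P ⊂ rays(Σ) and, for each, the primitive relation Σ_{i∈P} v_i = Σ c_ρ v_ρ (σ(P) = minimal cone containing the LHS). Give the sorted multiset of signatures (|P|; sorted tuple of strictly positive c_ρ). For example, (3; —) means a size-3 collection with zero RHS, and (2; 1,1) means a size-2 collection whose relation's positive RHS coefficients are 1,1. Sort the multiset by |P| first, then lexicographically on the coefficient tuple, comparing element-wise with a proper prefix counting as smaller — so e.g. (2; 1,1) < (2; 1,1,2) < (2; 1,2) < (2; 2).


|primitive collections| = 6. Relations:

  {3,6}:  v_{3} + v_{6} = 0 ; sig = (2; —)
  {1,4}:  v_{1} + v_{4} = v_{6} ; sig = (2; 1)
  {1,6}:  v_{1} + v_{6} = v_{2} ; sig = (2; 1)
  {2,3}:  v_{2} + v_{3} = v_{1} ; sig = (2; 1)
  {5,7}:  v_{5} + v_{7} = v_{1} ; sig = (2; 1)
  {2,4}:  v_{2} + v_{4} = 2·v_{6} ; sig = (2; 2)

so the primitive-relation signature multiset is
    |P|=2: 6 collections, coeffs (), (1), (1), (1), (1), (2)


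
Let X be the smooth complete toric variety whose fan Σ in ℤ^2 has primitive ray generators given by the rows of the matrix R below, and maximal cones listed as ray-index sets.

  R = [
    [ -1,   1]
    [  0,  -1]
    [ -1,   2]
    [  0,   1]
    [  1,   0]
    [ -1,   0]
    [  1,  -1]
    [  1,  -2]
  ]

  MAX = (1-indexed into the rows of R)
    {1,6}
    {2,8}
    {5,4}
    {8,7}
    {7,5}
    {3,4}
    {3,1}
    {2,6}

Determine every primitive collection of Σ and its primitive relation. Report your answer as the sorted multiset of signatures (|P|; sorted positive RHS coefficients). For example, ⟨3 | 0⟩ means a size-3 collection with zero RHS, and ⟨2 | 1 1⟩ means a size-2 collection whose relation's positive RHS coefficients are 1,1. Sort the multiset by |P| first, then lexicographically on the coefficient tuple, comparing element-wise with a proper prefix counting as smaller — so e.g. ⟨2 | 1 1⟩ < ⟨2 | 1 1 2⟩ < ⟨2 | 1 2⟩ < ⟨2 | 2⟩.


Primitive collections (20):

  • {1,7}:  v_{1} + v_{7} = 0  →  sig = ⟨2 | 0⟩
  • {2,4}:  v_{2} + v_{4} = 0  →  sig = ⟨2 | 0⟩
  • {3,8}:  v_{3} + v_{8} = 0  →  sig = ⟨2 | 0⟩
  • {5,6}:  v_{5} + v_{6} = 0  →  sig = ⟨2 | 0⟩
  • {1,2}:  v_{1} + v_{2} = v_{6}  →  sig = ⟨2 | 1⟩
  • {1,4}:  v_{1} + v_{4} = v_{3}  →  sig = ⟨2 | 1⟩
  • {1,5}:  v_{1} + v_{5} = v_{4}  →  sig = ⟨2 | 1⟩
  • {1,8}:  v_{1} + v_{8} = v_{2}  →  sig = ⟨2 | 1⟩
  • {2,3}:  v_{2} + v_{3} = v_{1}  →  sig = ⟨2 | 1⟩
  • {2,5}:  v_{2} + v_{5} = v_{7}  →  sig = ⟨2 | 1⟩
  • {2,7}:  v_{2} + v_{7} = v_{8}  →  sig = ⟨2 | 1⟩
  • {3,7}:  v_{3} + v_{7} = v_{4}  →  sig = ⟨2 | 1⟩
  • {4,6}:  v_{4} + v_{6} = v_{1}  →  sig = ⟨2 | 1⟩
  • {4,7}:  v_{4} + v_{7} = v_{5}  →  sig = ⟨2 | 1⟩
  • {4,8}:  v_{4} + v_{8} = v_{7}  →  sig = ⟨2 | 1⟩
  • {6,7}:  v_{6} + v_{7} = v_{2}  →  sig = ⟨2 | 1⟩
  • {3,5}:  v_{3} + v_{5} = 2·v_{4}  →  sig = ⟨2 | 2⟩
  • {3,6}:  v_{3} + v_{6} = 2·v_{1}  →  sig = ⟨2 | 2⟩
  • {5,8}:  v_{5} + v_{8} = 2·v_{7}  →  sig = ⟨2 | 2⟩
  • {6,8}:  v_{6} + v_{8} = 2·v_{2}  →  sig = ⟨2 | 2⟩

Signatures (|P|; sorted positive RHS coefficients), sorted:
{ ⟨2 | 0⟩ ×4,  ⟨2 | 1⟩ ×12,  ⟨2 | 2⟩ ×4 }


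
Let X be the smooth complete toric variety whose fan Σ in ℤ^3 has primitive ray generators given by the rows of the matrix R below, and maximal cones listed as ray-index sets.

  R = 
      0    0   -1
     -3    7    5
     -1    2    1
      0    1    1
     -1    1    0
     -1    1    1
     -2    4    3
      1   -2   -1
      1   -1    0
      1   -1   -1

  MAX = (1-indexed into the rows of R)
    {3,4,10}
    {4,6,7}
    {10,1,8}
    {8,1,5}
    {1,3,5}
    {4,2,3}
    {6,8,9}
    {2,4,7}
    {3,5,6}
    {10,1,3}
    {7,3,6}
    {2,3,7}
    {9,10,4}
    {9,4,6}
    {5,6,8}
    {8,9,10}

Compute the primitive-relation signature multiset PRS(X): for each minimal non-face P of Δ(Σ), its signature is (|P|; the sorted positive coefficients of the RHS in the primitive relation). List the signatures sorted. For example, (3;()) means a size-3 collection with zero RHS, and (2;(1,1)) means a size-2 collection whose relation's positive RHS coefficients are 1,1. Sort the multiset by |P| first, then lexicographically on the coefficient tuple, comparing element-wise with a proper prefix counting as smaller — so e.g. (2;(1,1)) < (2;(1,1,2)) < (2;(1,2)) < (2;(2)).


Primitive collections (23):

  • {3,8}:  v_{3} + v_{8} = 0 ; sig = (2;())
  • {5,9}:  v_{5} + v_{9} = 0 ; sig = (2;())
  • {6,10}:  v_{6} + v_{10} = 0 ; sig = (2;())
  • {1,6}:  v_{1} + v_{6} = v_{5} ; sig = (2;(1))
  • {1,9}:  v_{1} + v_{9} = v_{10} ; sig = (2;(1))
  • {3,9}:  v_{3} + v_{9} = v_{4} ; sig = (2;(1))
  • {4,5}:  v_{4} + v_{5} = v_{3} ; sig = (2;(1))
  • {4,8}:  v_{4} + v_{8} = v_{9} ; sig = (2;(1))
  • {5,10}:  v_{5} + v_{10} = v_{1} ; sig = (2;(1))
  • {1,4}:  v_{1} + v_{4} = v_{3} + v_{10} ; sig = (2;(1,1))
  • {2,8}:  v_{2} + v_{8} = v_{4} + v_{7} ; sig = (2;(1,1))
  • {7,8}:  v_{7} + v_{8} = v_{4} + v_{6} ; sig = (2;(1,1))
  • {7,10}:  v_{7} + v_{10} = v_{3} + v_{4} ; sig = (2;(1,1))
  • {2,5}:  v_{2} + v_{5} = 2·v_{3} + v_{7} ; sig = (2;(1,2))
  • {2,9}:  v_{2} + v_{9} = 2·v_{4} + v_{7} ; sig = (2;(1,2))
  • {5,7}:  v_{5} + v_{7} = 2·v_{3} + v_{6} ; sig = (2;(1,2))
  • {7,9}:  v_{7} + v_{9} = 2·v_{4} + v_{6} ; sig = (2;(1,2))
  • {1,2}:  v_{1} + v_{2} = 3·v_{3} + v_{4} ; sig = (2;(1,3))
  • {1,7}:  v_{1} + v_{7} = 2·v_{3} ; sig = (2;(2))
  • {2,6}:  v_{2} + v_{6} = 2·v_{7} ; sig = (2;(2))
  • {2,10}:  v_{2} + v_{10} = 2·v_{3} + 2·v_{4} ; sig = (2;(2,2))
  • {3,4,6}:  v_{3} + v_{4} + v_{6} = v_{7} ; sig = (3;(1))
  • {3,4,7}:  v_{3} + v_{4} + v_{7} = v_{2} ; sig = (3;(1))

so the primitive-relation signature multiset is
    |P|=2: 21 collections, coeffs (), (), (), (1), (1), (1), (1), (1), (1), (1,1), (1,1), (1,1), (1,1), (1,2), (1,2), (1,2), (1,2), (1,3), (2), (2), (2,2)
    |P|=3: 2 collections, coeffs (1), (1)
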